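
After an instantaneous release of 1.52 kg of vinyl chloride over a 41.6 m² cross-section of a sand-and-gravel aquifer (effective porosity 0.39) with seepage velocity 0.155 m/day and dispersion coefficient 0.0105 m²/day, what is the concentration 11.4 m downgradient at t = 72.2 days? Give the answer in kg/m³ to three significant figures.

For an instantaneous plane source, C(x,t) = M/(n_e·A·√(4πDt)) · exp(−(x−vt)²/(4Dt)), with n_e·A the pore (flow) area.
Plume center vt = 0.155 × 72.2 = 11.191 m, so the well at 11.4 m is 0.209 m downgradient of the peak.
√(4πDt) = 3.087 m, giving peak height M/(n_e·A·√(4πDt)) = 1.52/(0.39 × 41.6 × 3.087) = 0.03035 kg/m³.
(x−vt)²/(4Dt) = (0.209)²/(4 × 0.0105 × 72.2) = 0.01440; exp(−0.01440) = 0.9857.
C = 0.03035 × 0.9857 = 0.0299 kg/m³.

0.0299 kg/m³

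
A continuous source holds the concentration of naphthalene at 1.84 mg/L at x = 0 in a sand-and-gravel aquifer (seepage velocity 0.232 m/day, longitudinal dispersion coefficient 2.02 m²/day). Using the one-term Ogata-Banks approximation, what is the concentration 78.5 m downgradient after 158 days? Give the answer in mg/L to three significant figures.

For a continuous step input, C/C₀ ≈ ½·erfc((x−vt)/(2√(Dt))).
vt = 0.232 × 158 = 36.656 m and 2√(Dt) = 2√(2.02 × 158) = 35.73 m.
Argument (x−vt)/(2√(Dt)) = (78.5 − 36.656)/35.73 = 1.171; ½·erfc(1.171) = 0.04886.
C = 1.84 × 0.04886 = 0.0899 mg/L.

0.0899 mg/L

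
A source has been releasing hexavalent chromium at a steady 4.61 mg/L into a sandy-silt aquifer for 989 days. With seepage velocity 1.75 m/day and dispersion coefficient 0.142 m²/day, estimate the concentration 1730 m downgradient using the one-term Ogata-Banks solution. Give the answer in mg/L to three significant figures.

For a continuous step input, C/C₀ ≈ ½·erfc((x−vt)/(2√(Dt))).
vt = 1.75 × 989 = 1730.75 m and 2√(Dt) = 2√(0.142 × 989) = 23.70 m.
Argument (x−vt)/(2√(Dt)) = (1730 − 1730.75)/23.70 = -0.03165; ½·erfc(-0.03165) = 0.5179.
C = 4.61 × 0.5179 = 2.39 mg/L.

2.39 mg/L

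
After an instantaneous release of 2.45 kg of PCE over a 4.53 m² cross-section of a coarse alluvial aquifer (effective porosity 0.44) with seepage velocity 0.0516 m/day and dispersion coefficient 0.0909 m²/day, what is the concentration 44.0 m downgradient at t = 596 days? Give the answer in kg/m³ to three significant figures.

For an instantaneous plane source, C(x,t) = M/(n_e·A·√(4πDt)) · exp(−(x−vt)²/(4Dt)), with n_e·A the pore (flow) area.
Plume center vt = 0.0516 × 596 = 30.7536 m, so the well at 44.0 m is 13.2464 m downgradient of the peak.
√(4πDt) = 26.09 m, giving peak height M/(n_e·A·√(4πDt)) = 2.45/(0.44 × 4.53 × 26.09) = 0.04711 kg/m³.
(x−vt)²/(4Dt) = (13.2464)²/(4 × 0.0909 × 596) = 0.8097; exp(−0.8097) = 0.4450.
C = 0.04711 × 0.4450 = 0.0210 kg/m³.

0.0210 kg/m³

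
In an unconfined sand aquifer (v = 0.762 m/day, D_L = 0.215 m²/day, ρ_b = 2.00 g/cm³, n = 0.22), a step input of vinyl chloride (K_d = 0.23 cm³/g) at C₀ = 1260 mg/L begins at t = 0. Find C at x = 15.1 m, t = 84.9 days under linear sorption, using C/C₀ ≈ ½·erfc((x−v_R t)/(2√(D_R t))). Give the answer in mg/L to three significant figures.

Retardation factor R = 1 + ρ_b·K_d/n = 1 + 2.00 × 0.23/0.22 = 3.091.
Sorption retards both mechanisms: v_R = v/R = 0.2465 m/day, D_R = D/R = 0.06956 m²/day.
v_R·t = 0.2465 × 84.9 = 20.92785 m; 2√(D_R t) = 4.860 m; argument = (15.1 − 20.92785)/4.860 = -1.199.
C = C₀ × ½·erfc(-1.199) = 1260 × 0.9550 = 1200 mg/L.

1200 mg/L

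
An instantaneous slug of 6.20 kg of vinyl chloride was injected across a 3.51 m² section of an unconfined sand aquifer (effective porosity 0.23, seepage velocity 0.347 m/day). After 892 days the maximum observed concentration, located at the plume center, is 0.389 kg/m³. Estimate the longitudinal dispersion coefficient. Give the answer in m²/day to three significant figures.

At the plume center C_max = M/(n_e·A·√(4πDt)), so D = M²/(4πt·(n_e·A·C_max)²).
n_e·A·C_max = 0.23 × 3.51 × 0.389 = 0.3140 kg/m.
D = 6.20²/(4π × 892 × 0.3140²) = 0.0348 m²/day.

0.0348 m²/day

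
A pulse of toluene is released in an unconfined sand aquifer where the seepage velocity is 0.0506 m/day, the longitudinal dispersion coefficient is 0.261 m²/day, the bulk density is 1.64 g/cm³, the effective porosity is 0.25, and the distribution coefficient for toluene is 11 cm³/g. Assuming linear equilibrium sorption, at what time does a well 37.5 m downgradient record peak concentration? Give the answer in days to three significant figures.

Retardation factor R = 1 + ρ_b·K_d/n = 1 + 1.64 × 11/0.25 = 73.16.
Sorption retards both mechanisms: v_R = v/R = 0.0006916 m/day, D_R = D/R = 0.003568 m²/day.
Peak time from v_R²t² + 2D_R t − x² = 0: t = (√(D_R² + v_R²x²) − D_R)/v_R².
√(D_R² + v_R²x²) = √(0.003568² + 0.0006916² × 37.5²) = 0.02618; v_R² = 4.783e-07.
t = (0.02618 − 0.003568)/4.783e-07 = 47300 days.

47300 days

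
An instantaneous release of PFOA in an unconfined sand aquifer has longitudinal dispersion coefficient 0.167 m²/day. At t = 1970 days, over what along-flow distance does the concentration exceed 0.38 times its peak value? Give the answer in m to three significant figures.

71.4 m

The plume is Gaussian with σ = √(2Dt) = √(2 × 0.167 × 1970) = 25.65 m.
C/C_peak = exp(−Δx²/(2σ²)) = 0.38 ⇒ Δx = σ·√(−2 ln 0.38) = 25.65 × 1.391 = 35.68 m.
Width = 2Δx = 71.4 m.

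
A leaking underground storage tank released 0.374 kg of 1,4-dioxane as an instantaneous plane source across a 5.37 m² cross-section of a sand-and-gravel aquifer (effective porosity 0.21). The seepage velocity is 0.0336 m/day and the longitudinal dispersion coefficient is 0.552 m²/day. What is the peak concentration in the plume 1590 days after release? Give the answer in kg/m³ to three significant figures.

0.00316 kg/m³

The peak of an instantaneous 1D plume sits at x = vt; there the Gaussian factor is 1 and C_max = M/(n_e·A·√(4πDt)), where n_e·A is the pore area the mass is dissolved in.
√(4πDt) = √(4π × 0.552 × 1590) = 105.0 m, so C_max = 0.374/(0.21 × 5.37 × 105.0) = 0.00316 kg/m³.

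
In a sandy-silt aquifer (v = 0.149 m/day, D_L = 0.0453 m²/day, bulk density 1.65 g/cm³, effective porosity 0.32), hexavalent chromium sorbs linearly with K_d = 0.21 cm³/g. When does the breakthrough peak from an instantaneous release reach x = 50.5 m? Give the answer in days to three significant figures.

702 days

Retardation factor R = 1 + ρ_b·K_d/n = 1 + 1.65 × 0.21/0.32 = 2.083.
Sorption retards both mechanisms: v_R = v/R = 0.07153 m/day, D_R = D/R = 0.02175 m²/day.
Peak time from v_R²t² + 2D_R t − x² = 0: t = (√(D_R² + v_R²x²) − D_R)/v_R².
√(D_R² + v_R²x²) = √(0.02175² + 0.07153² × 50.5²) = 3.612; v_R² = 0.005117.
t = (3.612 − 0.02175)/0.005117 = 702 days.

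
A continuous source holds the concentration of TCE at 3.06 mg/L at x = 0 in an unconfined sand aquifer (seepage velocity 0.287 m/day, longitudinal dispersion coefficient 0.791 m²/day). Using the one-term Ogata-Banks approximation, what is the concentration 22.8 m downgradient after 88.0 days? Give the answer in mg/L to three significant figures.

1.78 mg/L

For a continuous step input, C/C₀ ≈ ½·erfc((x−vt)/(2√(Dt))).
vt = 0.287 × 88.0 = 25.256 m and 2√(Dt) = 2√(0.791 × 88.0) = 16.69 m.
Argument (x−vt)/(2√(Dt)) = (22.8 − 25.256)/16.69 = -0.1472; ½·erfc(-0.1472) = 0.5825.
C = 3.06 × 0.5825 = 1.78 mg/L.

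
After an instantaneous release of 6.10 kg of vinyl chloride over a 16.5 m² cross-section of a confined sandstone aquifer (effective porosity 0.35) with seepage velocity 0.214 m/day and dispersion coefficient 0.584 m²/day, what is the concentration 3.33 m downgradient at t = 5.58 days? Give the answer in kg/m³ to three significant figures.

0.116 kg/m³

For an instantaneous plane source, C(x,t) = M/(n_e·A·√(4πDt)) · exp(−(x−vt)²/(4Dt)), with n_e·A the pore (flow) area.
Plume center vt = 0.214 × 5.58 = 1.19412 m, so the well at 3.33 m is 2.13588 m downgradient of the peak.
√(4πDt) = 6.399 m, giving peak height M/(n_e·A·√(4πDt)) = 6.10/(0.35 × 16.5 × 6.399) = 0.1651 kg/m³.
(x−vt)²/(4Dt) = (2.13588)²/(4 × 0.584 × 5.58) = 0.3500; exp(−0.3500) = 0.7047.
C = 0.1651 × 0.7047 = 0.116 kg/m³.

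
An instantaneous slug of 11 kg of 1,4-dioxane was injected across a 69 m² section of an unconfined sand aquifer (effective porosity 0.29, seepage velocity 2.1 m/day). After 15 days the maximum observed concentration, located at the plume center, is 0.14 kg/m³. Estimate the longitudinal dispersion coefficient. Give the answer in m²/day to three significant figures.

At the plume center C_max = M/(n_e·A·√(4πDt)), so D = M²/(4πt·(n_e·A·C_max)²).
n_e·A·C_max = 0.29 × 69 × 0.14 = 2.801 kg/m.
D = 11²/(4π × 15 × 2.801²) = 0.0818 m²/day.

0.0818 m²/day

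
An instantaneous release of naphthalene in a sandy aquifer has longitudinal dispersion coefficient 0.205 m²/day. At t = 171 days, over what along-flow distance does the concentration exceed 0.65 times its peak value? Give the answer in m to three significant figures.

15.5 m

The plume is Gaussian with σ = √(2Dt) = √(2 × 0.205 × 171) = 8.373 m.
C/C_peak = exp(−Δx²/(2σ²)) = 0.65 ⇒ Δx = σ·√(−2 ln 0.65) = 8.373 × 0.9282 = 7.772 m.
Width = 2Δx = 15.5 m.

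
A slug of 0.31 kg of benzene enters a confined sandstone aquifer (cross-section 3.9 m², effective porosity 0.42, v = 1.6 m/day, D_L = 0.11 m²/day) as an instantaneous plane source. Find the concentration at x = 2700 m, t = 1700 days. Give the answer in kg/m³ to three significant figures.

0.00229 kg/m³

For an instantaneous plane source, C(x,t) = M/(n_e·A·√(4πDt)) · exp(−(x−vt)²/(4Dt)), with n_e·A the pore (flow) area.
Plume center vt = 1.6 × 1700 = 2720 m, so the well at 2700 m is 20 m upgradient of the peak.
√(4πDt) = 48.48 m, giving peak height M/(n_e·A·√(4πDt)) = 0.31/(0.42 × 3.9 × 48.48) = 0.003904 kg/m³.
(x−vt)²/(4Dt) = (-20)²/(4 × 0.11 × 1700) = 0.5348; exp(−0.5348) = 0.5858.
C = 0.003904 × 0.5858 = 0.00229 kg/m³.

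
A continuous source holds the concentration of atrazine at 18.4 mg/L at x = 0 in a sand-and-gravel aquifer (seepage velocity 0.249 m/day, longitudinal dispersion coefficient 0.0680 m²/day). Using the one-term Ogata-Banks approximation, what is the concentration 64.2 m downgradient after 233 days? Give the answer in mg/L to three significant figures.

2.50 mg/L

For a continuous step input, C/C₀ ≈ ½·erfc((x−vt)/(2√(Dt))).
vt = 0.249 × 233 = 58.017 m and 2√(Dt) = 2√(0.0680 × 233) = 7.961 m.
Argument (x−vt)/(2√(Dt)) = (64.2 − 58.017)/7.961 = 0.7767; ½·erfc(0.7767) = 0.1360.
C = 18.4 × 0.1360 = 2.50 mg/L.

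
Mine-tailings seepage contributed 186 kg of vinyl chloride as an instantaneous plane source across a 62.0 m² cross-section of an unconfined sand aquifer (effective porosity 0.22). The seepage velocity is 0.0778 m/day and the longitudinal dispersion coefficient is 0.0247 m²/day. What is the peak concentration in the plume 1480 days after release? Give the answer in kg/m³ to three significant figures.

The peak of an instantaneous 1D plume sits at x = vt; there the Gaussian factor is 1 and C_max = M/(n_e·A·√(4πDt)), where n_e·A is the pore area the mass is dissolved in.
√(4πDt) = √(4π × 0.0247 × 1480) = 21.43 m, so C_max = 186/(0.22 × 62.0 × 21.43) = 0.636 kg/m³.

0.636 kg/m³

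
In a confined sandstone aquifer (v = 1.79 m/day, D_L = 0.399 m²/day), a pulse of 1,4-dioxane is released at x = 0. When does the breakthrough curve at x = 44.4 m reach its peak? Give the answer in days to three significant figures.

For the 1D instantaneous-source solution, setting ∂C/∂t = 0 at fixed x gives v²t² + 2Dt − x² = 0, so t = (√(D² + v²x²) − D)/v².
√(D² + v²x²) = √(0.399² + 1.79² × 44.4²) = 79.48; v² = 3.2041.
t = (79.48 − 0.399)/3.2041 = 24.7 days (vs. the pure-advection estimate x/v = 24.8 d).

24.7 days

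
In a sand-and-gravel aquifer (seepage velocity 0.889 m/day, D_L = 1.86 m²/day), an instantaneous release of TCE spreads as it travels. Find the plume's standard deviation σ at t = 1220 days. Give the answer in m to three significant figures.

67.4 m

Dispersive spreading gives a Gaussian with σ² = 2Dt; advection only shifts the center.
σ = √(2 × 1.86 × 1220) = 67.4 m.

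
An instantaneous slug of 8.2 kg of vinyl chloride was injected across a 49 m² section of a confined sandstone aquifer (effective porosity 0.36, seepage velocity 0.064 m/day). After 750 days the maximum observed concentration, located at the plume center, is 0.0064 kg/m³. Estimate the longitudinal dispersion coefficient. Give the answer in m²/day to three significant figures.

At the plume center C_max = M/(n_e·A·√(4πDt)), so D = M²/(4πt·(n_e·A·C_max)²).
n_e·A·C_max = 0.36 × 49 × 0.0064 = 0.1129 kg/m.
D = 8.2²/(4π × 750 × 0.1129²) = 0.560 m²/day.

0.560 m²/day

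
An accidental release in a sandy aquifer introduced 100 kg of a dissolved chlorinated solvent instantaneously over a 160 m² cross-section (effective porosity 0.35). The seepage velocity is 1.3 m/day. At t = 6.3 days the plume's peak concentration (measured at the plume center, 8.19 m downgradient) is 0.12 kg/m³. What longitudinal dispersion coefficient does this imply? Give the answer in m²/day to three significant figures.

At the plume center C_max = M/(n_e·A·√(4πDt)), so D = M²/(4πt·(n_e·A·C_max)²).
n_e·A·C_max = 0.35 × 160 × 0.12 = 6.720 kg/m.
D = 100²/(4π × 6.3 × 6.720²) = 2.80 m²/day.

2.80 m²/day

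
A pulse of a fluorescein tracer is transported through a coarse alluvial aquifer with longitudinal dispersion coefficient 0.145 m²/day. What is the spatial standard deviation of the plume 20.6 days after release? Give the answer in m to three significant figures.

2.44 m

Dispersive spreading gives a Gaussian with σ² = 2Dt; advection only shifts the center.
σ = √(2 × 0.145 × 20.6) = 2.44 m.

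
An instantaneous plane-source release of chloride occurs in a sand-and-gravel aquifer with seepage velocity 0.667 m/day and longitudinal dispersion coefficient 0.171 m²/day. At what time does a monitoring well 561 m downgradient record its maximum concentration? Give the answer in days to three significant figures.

For the 1D instantaneous-source solution, setting ∂C/∂t = 0 at fixed x gives v²t² + 2Dt − x² = 0, so t = (√(D² + v²x²) − D)/v².
√(D² + v²x²) = √(0.171² + 0.667² × 561²) = 374.2; v² = 0.444889.
t = (374.2 − 0.171)/0.444889 = 841 days (vs. the pure-advection estimate x/v = 841 d).

841 days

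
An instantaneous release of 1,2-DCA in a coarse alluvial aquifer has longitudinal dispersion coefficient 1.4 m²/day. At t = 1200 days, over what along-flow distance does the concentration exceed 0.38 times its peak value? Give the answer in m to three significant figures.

161 m

The plume is Gaussian with σ = √(2Dt) = √(2 × 1.4 × 1200) = 57.97 m.
C/C_peak = exp(−Δx²/(2σ²)) = 0.38 ⇒ Δx = σ·√(−2 ln 0.38) = 57.97 × 1.391 = 80.64 m.
Width = 2Δx = 161 m.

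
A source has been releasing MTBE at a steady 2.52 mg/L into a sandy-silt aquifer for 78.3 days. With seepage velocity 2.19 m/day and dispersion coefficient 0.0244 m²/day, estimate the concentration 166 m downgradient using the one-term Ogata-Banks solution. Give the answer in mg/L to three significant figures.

For a continuous step input, C/C₀ ≈ ½·erfc((x−vt)/(2√(Dt))).
vt = 2.19 × 78.3 = 171.477 m and 2√(Dt) = 2√(0.0244 × 78.3) = 2.764 m.
Argument (x−vt)/(2√(Dt)) = (166 − 171.477)/2.764 = -1.982; ½·erfc(-1.982) = 0.9975.
C = 2.52 × 0.9975 = 2.51 mg/L.

2.51 mg/L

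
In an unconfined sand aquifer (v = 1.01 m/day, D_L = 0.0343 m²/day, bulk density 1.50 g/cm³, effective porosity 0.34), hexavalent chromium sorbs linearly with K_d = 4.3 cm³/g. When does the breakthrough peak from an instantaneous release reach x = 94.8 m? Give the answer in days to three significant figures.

1870 days

Retardation factor R = 1 + ρ_b·K_d/n = 1 + 1.50 × 4.3/0.34 = 19.97.
Sorption retards both mechanisms: v_R = v/R = 0.05058 m/day, D_R = D/R = 0.001718 m²/day.
Peak time from v_R²t² + 2D_R t − x² = 0: t = (√(D_R² + v_R²x²) − D_R)/v_R².
√(D_R² + v_R²x²) = √(0.001718² + 0.05058² × 94.8²) = 4.795; v_R² = 0.002558.
t = (4.795 − 0.001718)/0.002558 = 1870 days.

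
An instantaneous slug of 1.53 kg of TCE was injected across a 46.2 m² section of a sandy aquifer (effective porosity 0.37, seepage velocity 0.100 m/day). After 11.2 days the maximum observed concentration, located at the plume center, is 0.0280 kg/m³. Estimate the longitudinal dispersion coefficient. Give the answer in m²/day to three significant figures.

At the plume center C_max = M/(n_e·A·√(4πDt)), so D = M²/(4πt·(n_e·A·C_max)²).
n_e·A·C_max = 0.37 × 46.2 × 0.0280 = 0.4786 kg/m.
D = 1.53²/(4π × 11.2 × 0.4786²) = 0.0726 m²/day.

0.0726 m²/day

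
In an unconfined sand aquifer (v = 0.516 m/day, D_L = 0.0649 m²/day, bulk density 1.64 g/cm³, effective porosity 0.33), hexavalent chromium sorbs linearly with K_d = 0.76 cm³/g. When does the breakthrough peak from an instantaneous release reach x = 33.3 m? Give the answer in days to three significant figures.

Retardation factor R = 1 + ρ_b·K_d/n = 1 + 1.64 × 0.76/0.33 = 4.777.
Sorption retards both mechanisms: v_R = v/R = 0.1080 m/day, D_R = D/R = 0.01359 m²/day.
Peak time from v_R²t² + 2D_R t − x² = 0: t = (√(D_R² + v_R²x²) − D_R)/v_R².
√(D_R² + v_R²x²) = √(0.01359² + 0.1080² × 33.3²) = 3.596; v_R² = 0.01166.
t = (3.596 − 0.01359)/0.01166 = 307 days.

307 days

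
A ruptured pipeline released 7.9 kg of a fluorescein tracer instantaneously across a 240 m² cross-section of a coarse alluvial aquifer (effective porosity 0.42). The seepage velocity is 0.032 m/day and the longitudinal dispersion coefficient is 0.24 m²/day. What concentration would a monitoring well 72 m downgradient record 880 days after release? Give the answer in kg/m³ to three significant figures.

0.000156 kg/m³

For an instantaneous plane source, C(x,t) = M/(n_e·A·√(4πDt)) · exp(−(x−vt)²/(4Dt)), with n_e·A the pore (flow) area.
Plume center vt = 0.032 × 880 = 28.16 m, so the well at 72 m is 43.84 m downgradient of the peak.
√(4πDt) = 51.52 m, giving peak height M/(n_e·A·√(4πDt)) = 7.9/(0.42 × 240 × 51.52) = 0.001521 kg/m³.
(x−vt)²/(4Dt) = (43.84)²/(4 × 0.24 × 880) = 2.275; exp(−2.275) = 0.1028.
C = 0.001521 × 0.1028 = 0.000156 kg/m³.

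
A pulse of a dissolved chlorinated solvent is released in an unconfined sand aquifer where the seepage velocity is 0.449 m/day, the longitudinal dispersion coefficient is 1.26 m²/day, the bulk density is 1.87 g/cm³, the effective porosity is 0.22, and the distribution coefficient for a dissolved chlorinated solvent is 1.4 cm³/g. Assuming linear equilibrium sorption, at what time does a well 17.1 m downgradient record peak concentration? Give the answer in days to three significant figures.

417 days

Retardation factor R = 1 + ρ_b·K_d/n = 1 + 1.87 × 1.4/0.22 = 12.90.
Sorption retards both mechanisms: v_R = v/R = 0.03481 m/day, D_R = D/R = 0.09767 m²/day.
Peak time from v_R²t² + 2D_R t − x² = 0: t = (√(D_R² + v_R²x²) − D_R)/v_R².
√(D_R² + v_R²x²) = √(0.09767² + 0.03481² × 17.1²) = 0.6032; v_R² = 0.001212.
t = (0.6032 − 0.09767)/0.001212 = 417 days.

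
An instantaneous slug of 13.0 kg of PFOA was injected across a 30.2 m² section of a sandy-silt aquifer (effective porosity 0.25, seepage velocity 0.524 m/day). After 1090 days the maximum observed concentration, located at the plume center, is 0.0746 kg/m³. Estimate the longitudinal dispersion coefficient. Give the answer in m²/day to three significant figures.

At the plume center C_max = M/(n_e·A·√(4πDt)), so D = M²/(4πt·(n_e·A·C_max)²).
n_e·A·C_max = 0.25 × 30.2 × 0.0746 = 0.5632 kg/m.
D = 13.0²/(4π × 1090 × 0.5632²) = 0.0389 m²/day.

0.0389 m²/day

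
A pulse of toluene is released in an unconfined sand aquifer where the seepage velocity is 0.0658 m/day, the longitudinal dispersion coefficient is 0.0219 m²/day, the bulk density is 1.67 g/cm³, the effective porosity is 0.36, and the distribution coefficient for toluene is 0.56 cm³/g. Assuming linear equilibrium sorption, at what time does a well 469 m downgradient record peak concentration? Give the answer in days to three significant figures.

Retardation factor R = 1 + ρ_b·K_d/n = 1 + 1.67 × 0.56/0.36 = 3.598.
Sorption retards both mechanisms: v_R = v/R = 0.01829 m/day, D_R = D/R = 0.006087 m²/day.
Peak time from v_R²t² + 2D_R t − x² = 0: t = (√(D_R² + v_R²x²) − D_R)/v_R².
√(D_R² + v_R²x²) = √(0.006087² + 0.01829² × 469²) = 8.578; v_R² = 0.0003345.
t = (8.578 − 0.006087)/0.0003345 = 25600 days.

25600 days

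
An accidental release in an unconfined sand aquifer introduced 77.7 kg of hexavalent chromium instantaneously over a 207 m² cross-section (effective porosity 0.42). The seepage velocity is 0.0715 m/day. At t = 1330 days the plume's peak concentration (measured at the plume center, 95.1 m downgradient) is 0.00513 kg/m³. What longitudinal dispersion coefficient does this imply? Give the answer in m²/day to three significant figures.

1.82 m²/day

At the plume center C_max = M/(n_e·A·√(4πDt)), so D = M²/(4πt·(n_e·A·C_max)²).
n_e·A·C_max = 0.42 × 207 × 0.00513 = 0.4460 kg/m.
D = 77.7²/(4π × 1330 × 0.4460²) = 1.82 m²/day.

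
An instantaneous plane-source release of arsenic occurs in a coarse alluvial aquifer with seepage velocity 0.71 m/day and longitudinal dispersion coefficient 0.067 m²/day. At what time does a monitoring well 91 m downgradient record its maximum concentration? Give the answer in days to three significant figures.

128 days

For the 1D instantaneous-source solution, setting ∂C/∂t = 0 at fixed x gives v²t² + 2Dt − x² = 0, so t = (√(D² + v²x²) − D)/v².
√(D² + v²x²) = √(0.067² + 0.71² × 91²) = 64.61; v² = 0.5041.
t = (64.61 − 0.067)/0.5041 = 128 days (vs. the pure-advection estimate x/v = 128 d).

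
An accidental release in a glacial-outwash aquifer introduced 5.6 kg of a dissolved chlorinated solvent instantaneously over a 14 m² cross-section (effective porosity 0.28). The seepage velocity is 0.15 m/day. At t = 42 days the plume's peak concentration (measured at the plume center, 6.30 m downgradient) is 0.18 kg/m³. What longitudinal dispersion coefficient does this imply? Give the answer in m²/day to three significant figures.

At the plume center C_max = M/(n_e·A·√(4πDt)), so D = M²/(4πt·(n_e·A·C_max)²).
n_e·A·C_max = 0.28 × 14 × 0.18 = 0.7056 kg/m.
D = 5.6²/(4π × 42 × 0.7056²) = 0.119 m²/day.

0.119 m²/day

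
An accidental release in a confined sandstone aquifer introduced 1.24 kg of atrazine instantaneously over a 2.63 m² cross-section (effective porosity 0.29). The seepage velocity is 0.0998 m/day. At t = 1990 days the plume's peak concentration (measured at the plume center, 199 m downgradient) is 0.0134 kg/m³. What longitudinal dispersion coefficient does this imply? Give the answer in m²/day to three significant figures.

At the plume center C_max = M/(n_e·A·√(4πDt)), so D = M²/(4πt·(n_e·A·C_max)²).
n_e·A·C_max = 0.29 × 2.63 × 0.0134 = 0.01022 kg/m.
D = 1.24²/(4π × 1990 × 0.01022²) = 0.589 m²/day.

0.589 m²/day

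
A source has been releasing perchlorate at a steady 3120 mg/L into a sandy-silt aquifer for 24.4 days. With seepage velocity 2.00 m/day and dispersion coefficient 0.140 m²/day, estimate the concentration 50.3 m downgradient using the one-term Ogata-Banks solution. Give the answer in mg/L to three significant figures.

883 mg/L

For a continuous step input, C/C₀ ≈ ½·erfc((x−vt)/(2√(Dt))).
vt = 2.00 × 24.4 = 48.8 m and 2√(Dt) = 2√(0.140 × 24.4) = 3.696 m.
Argument (x−vt)/(2√(Dt)) = (50.3 − 48.8)/3.696 = 0.4058; ½·erfc(0.4058) = 0.2830.
C = 3120 × 0.2830 = 883 mg/L.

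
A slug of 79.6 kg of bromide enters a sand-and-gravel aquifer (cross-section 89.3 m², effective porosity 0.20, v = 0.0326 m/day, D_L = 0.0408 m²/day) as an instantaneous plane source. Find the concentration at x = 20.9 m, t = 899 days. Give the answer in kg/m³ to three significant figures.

For an instantaneous plane source, C(x,t) = M/(n_e·A·√(4πDt)) · exp(−(x−vt)²/(4Dt)), with n_e·A the pore (flow) area.
Plume center vt = 0.0326 × 899 = 29.3074 m, so the well at 20.9 m is 8.4074 m upgradient of the peak.
√(4πDt) = 21.47 m, giving peak height M/(n_e·A·√(4πDt)) = 79.6/(0.20 × 89.3 × 21.47) = 0.2076 kg/m³.
(x−vt)²/(4Dt) = (-8.4074)²/(4 × 0.0408 × 899) = 0.4818; exp(−0.4818) = 0.6177.
C = 0.2076 × 0.6177 = 0.128 kg/m³.

0.128 kg/m³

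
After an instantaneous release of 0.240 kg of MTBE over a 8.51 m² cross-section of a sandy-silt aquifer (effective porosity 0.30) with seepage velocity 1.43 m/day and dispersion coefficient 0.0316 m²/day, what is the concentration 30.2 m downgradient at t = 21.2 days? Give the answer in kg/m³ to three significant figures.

0.0322 kg/m³

For an instantaneous plane source, C(x,t) = M/(n_e·A·√(4πDt)) · exp(−(x−vt)²/(4Dt)), with n_e·A the pore (flow) area.
Plume center vt = 1.43 × 21.2 = 30.316 m, so the well at 30.2 m is 0.116 m upgradient of the peak.
√(4πDt) = 2.901 m, giving peak height M/(n_e·A·√(4πDt)) = 0.240/(0.30 × 8.51 × 2.901) = 0.03241 kg/m³.
(x−vt)²/(4Dt) = (-0.116)²/(4 × 0.0316 × 21.2) = 0.005021; exp(−0.005021) = 0.9950.
C = 0.03241 × 0.9950 = 0.0322 kg/m³.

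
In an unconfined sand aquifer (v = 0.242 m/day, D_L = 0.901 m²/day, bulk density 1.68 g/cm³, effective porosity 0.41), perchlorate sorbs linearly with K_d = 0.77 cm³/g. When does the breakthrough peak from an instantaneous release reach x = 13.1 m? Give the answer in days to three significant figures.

170 days

Retardation factor R = 1 + ρ_b·K_d/n = 1 + 1.68 × 0.77/0.41 = 4.155.
Sorption retards both mechanisms: v_R = v/R = 0.05824 m/day, D_R = D/R = 0.2168 m²/day.
Peak time from v_R²t² + 2D_R t − x² = 0: t = (√(D_R² + v_R²x²) − D_R)/v_R².
√(D_R² + v_R²x²) = √(0.2168² + 0.05824² × 13.1²) = 0.7931; v_R² = 0.003392.
t = (0.7931 − 0.2168)/0.003392 = 170 days.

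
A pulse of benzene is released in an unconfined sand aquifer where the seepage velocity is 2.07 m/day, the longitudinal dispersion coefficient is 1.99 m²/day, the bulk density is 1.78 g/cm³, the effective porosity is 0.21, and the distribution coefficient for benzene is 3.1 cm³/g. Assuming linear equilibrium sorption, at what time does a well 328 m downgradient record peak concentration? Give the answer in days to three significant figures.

Retardation factor R = 1 + ρ_b·K_d/n = 1 + 1.78 × 3.1/0.21 = 27.28.
Sorption retards both mechanisms: v_R = v/R = 0.07588 m/day, D_R = D/R = 0.07295 m²/day.
Peak time from v_R²t² + 2D_R t − x² = 0: t = (√(D_R² + v_R²x²) − D_R)/v_R².
√(D_R² + v_R²x²) = √(0.07295² + 0.07588² × 328²) = 24.89; v_R² = 0.005758.
t = (24.89 − 0.07295)/0.005758 = 4310 days.

4310 days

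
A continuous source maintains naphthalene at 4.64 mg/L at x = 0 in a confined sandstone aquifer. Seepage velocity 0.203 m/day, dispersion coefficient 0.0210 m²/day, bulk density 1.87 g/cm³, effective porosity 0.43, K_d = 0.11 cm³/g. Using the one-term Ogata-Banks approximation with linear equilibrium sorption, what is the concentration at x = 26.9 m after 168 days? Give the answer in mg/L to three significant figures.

Retardation factor R = 1 + ρ_b·K_d/n = 1 + 1.87 × 0.11/0.43 = 1.478.
Sorption retards both mechanisms: v_R = v/R = 0.1373 m/day, D_R = D/R = 0.01421 m²/day.
v_R·t = 0.1373 × 168 = 23.0664 m; 2√(D_R t) = 3.090 m; argument = (26.9 − 23.0664)/3.090 = 1.241.
C = C₀ × ½·erfc(1.241) = 4.64 × 0.03963 = 0.184 mg/L.

0.184 mg/L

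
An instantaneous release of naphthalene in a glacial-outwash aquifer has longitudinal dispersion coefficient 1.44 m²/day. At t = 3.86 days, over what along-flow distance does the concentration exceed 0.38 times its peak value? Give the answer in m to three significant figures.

9.28 m

The plume is Gaussian with σ = √(2Dt) = √(2 × 1.44 × 3.86) = 3.334 m.
C/C_peak = exp(−Δx²/(2σ²)) = 0.38 ⇒ Δx = σ·√(−2 ln 0.38) = 3.334 × 1.391 = 4.638 m.
Width = 2Δx = 9.28 m.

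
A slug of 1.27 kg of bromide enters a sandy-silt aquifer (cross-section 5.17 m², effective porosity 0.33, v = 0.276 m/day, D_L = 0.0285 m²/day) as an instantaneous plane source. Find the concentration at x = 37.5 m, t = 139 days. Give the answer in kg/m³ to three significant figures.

For an instantaneous plane source, C(x,t) = M/(n_e·A·√(4πDt)) · exp(−(x−vt)²/(4Dt)), with n_e·A the pore (flow) area.
Plume center vt = 0.276 × 139 = 38.364 m, so the well at 37.5 m is 0.864 m upgradient of the peak.
√(4πDt) = 7.056 m, giving peak height M/(n_e·A·√(4πDt)) = 1.27/(0.33 × 5.17 × 7.056) = 0.1055 kg/m³.
(x−vt)²/(4Dt) = (-0.864)²/(4 × 0.0285 × 139) = 0.04711; exp(−0.04711) = 0.9540.
C = 0.1055 × 0.9540 = 0.101 kg/m³.

0.101 kg/m³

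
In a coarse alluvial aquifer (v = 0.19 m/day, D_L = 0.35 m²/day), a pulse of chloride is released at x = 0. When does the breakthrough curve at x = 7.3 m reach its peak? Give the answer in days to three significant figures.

29.9 days

For the 1D instantaneous-source solution, setting ∂C/∂t = 0 at fixed x gives v²t² + 2Dt − x² = 0, so t = (√(D² + v²x²) − D)/v².
√(D² + v²x²) = √(0.35² + 0.19² × 7.3²) = 1.430; v² = 0.0361.
t = (1.430 − 0.35)/0.0361 = 29.9 days (vs. the pure-advection estimate x/v = 38.4 d).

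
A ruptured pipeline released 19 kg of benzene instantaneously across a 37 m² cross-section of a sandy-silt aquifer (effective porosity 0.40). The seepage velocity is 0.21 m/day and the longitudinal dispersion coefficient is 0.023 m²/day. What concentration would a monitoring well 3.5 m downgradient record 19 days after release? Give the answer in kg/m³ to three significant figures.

For an instantaneous plane source, C(x,t) = M/(n_e·A·√(4πDt)) · exp(−(x−vt)²/(4Dt)), with n_e·A the pore (flow) area.
Plume center vt = 0.21 × 19 = 3.99 m, so the well at 3.5 m is 0.49 m upgradient of the peak.
√(4πDt) = 2.343 m, giving peak height M/(n_e·A·√(4πDt)) = 19/(0.40 × 37 × 2.343) = 0.5479 kg/m³.
(x−vt)²/(4Dt) = (-0.49)²/(4 × 0.023 × 19) = 0.1374; exp(−0.1374) = 0.8716.
C = 0.5479 × 0.8716 = 0.478 kg/m³.

0.478 kg/m³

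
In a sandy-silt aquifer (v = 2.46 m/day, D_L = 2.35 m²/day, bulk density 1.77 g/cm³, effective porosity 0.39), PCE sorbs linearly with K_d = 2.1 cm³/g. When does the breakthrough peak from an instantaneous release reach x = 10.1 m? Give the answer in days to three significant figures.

39.3 days

Retardation factor R = 1 + ρ_b·K_d/n = 1 + 1.77 × 2.1/0.39 = 10.53.
Sorption retards both mechanisms: v_R = v/R = 0.2336 m/day, D_R = D/R = 0.2232 m²/day.
Peak time from v_R²t² + 2D_R t − x² = 0: t = (√(D_R² + v_R²x²) − D_R)/v_R².
√(D_R² + v_R²x²) = √(0.2232² + 0.2336² × 10.1²) = 2.370; v_R² = 0.05457.
t = (2.370 − 0.2232)/0.05457 = 39.3 days.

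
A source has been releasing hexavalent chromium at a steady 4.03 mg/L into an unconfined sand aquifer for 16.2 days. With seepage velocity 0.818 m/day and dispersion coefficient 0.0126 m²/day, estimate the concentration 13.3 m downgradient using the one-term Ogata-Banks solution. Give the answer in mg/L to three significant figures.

For a continuous step input, C/C₀ ≈ ½·erfc((x−vt)/(2√(Dt))).
vt = 0.818 × 16.2 = 13.2516 m and 2√(Dt) = 2√(0.0126 × 16.2) = 0.9036 m.
Argument (x−vt)/(2√(Dt)) = (13.3 − 13.2516)/0.9036 = 0.05356; ½·erfc(0.05356) = 0.4698.
C = 4.03 × 0.4698 = 1.89 mg/L.

1.89 mg/L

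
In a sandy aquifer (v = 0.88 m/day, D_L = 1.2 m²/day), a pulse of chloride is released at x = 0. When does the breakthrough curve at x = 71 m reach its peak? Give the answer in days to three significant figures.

79.1 days

For the 1D instantaneous-source solution, setting ∂C/∂t = 0 at fixed x gives v²t² + 2Dt − x² = 0, so t = (√(D² + v²x²) − D)/v².
√(D² + v²x²) = √(1.2² + 0.88² × 71²) = 62.49; v² = 0.7744.
t = (62.49 − 1.2)/0.7744 = 79.1 days (vs. the pure-advection estimate x/v = 80.7 d).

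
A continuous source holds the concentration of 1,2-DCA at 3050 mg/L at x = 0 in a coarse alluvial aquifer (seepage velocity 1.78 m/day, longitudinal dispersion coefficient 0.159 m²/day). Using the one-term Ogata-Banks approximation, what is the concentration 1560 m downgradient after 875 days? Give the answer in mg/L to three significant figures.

1340 mg/L

For a continuous step input, C/C₀ ≈ ½·erfc((x−vt)/(2√(Dt))).
vt = 1.78 × 875 = 1557.5 m and 2√(Dt) = 2√(0.159 × 875) = 23.59 m.
Argument (x−vt)/(2√(Dt)) = (1560 − 1557.5)/23.59 = 0.1060; ½·erfc(0.1060) = 0.4404.
C = 3050 × 0.4404 = 1340 mg/L.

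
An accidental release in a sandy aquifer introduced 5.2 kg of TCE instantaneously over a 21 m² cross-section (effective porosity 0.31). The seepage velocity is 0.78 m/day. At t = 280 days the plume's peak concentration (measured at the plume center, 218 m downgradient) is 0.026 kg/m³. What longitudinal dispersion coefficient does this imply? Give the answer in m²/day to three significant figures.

0.268 m²/day

At the plume center C_max = M/(n_e·A·√(4πDt)), so D = M²/(4πt·(n_e·A·C_max)²).
n_e·A·C_max = 0.31 × 21 × 0.026 = 0.1693 kg/m.
D = 5.2²/(4π × 280 × 0.1693²) = 0.268 m²/day.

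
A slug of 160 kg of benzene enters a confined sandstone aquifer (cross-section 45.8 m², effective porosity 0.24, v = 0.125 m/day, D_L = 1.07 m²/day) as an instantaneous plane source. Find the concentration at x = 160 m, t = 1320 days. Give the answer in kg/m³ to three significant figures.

0.109 kg/m³

For an instantaneous plane source, C(x,t) = M/(n_e·A·√(4πDt)) · exp(−(x−vt)²/(4Dt)), with n_e·A the pore (flow) area.
Plume center vt = 0.125 × 1320 = 165 m, so the well at 160 m is 5 m upgradient of the peak.
√(4πDt) = 133.2 m, giving peak height M/(n_e·A·√(4πDt)) = 160/(0.24 × 45.8 × 133.2) = 0.1093 kg/m³.
(x−vt)²/(4Dt) = (-5)²/(4 × 1.07 × 1320) = 0.004425; exp(−0.004425) = 0.9956.
C = 0.1093 × 0.9956 = 0.109 kg/m³.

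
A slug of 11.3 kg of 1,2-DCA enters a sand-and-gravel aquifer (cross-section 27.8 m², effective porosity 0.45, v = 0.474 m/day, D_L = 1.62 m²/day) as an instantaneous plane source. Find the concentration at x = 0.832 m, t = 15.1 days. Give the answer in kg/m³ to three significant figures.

For an instantaneous plane source, C(x,t) = M/(n_e·A·√(4πDt)) · exp(−(x−vt)²/(4Dt)), with n_e·A the pore (flow) area.
Plume center vt = 0.474 × 15.1 = 7.1574 m, so the well at 0.832 m is 6.3254 m upgradient of the peak.
√(4πDt) = 17.53 m, giving peak height M/(n_e·A·√(4πDt)) = 11.3/(0.45 × 27.8 × 17.53) = 0.05153 kg/m³.
(x−vt)²/(4Dt) = (-6.3254)²/(4 × 1.62 × 15.1) = 0.4089; exp(−0.4089) = 0.6644.
C = 0.05153 × 0.6644 = 0.0342 kg/m³.

0.0342 kg/m³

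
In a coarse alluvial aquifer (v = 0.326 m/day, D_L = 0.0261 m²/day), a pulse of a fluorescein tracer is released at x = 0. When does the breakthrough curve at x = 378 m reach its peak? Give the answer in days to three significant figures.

For the 1D instantaneous-source solution, setting ∂C/∂t = 0 at fixed x gives v²t² + 2Dt − x² = 0, so t = (√(D² + v²x²) − D)/v².
√(D² + v²x²) = √(0.0261² + 0.326² × 378²) = 123.2; v² = 0.106276.
t = (123.2 − 0.0261)/0.106276 = 1160 days (vs. the pure-advection estimate x/v = 1160 d).

1160 days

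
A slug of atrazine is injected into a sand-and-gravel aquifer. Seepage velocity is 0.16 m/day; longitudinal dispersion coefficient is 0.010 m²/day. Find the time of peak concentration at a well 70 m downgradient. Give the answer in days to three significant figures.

437 days

For the 1D instantaneous-source solution, setting ∂C/∂t = 0 at fixed x gives v²t² + 2Dt − x² = 0, so t = (√(D² + v²x²) − D)/v².
√(D² + v²x²) = √(0.010² + 0.16² × 70²) = 11.20; v² = 0.0256.
t = (11.20 − 0.010)/0.0256 = 437 days (vs. the pure-advection estimate x/v = 438 d).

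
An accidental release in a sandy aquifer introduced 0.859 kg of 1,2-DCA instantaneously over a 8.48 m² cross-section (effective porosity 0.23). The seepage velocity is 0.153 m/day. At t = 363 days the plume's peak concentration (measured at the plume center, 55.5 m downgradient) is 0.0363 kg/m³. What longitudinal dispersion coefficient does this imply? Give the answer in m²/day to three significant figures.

At the plume center C_max = M/(n_e·A·√(4πDt)), so D = M²/(4πt·(n_e·A·C_max)²).
n_e·A·C_max = 0.23 × 8.48 × 0.0363 = 0.07080 kg/m.
D = 0.859²/(4π × 363 × 0.07080²) = 0.0323 m²/day.

0.0323 m²/day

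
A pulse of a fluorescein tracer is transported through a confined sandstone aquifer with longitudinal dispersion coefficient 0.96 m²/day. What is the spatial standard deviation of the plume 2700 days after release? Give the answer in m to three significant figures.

72.0 m

Dispersive spreading gives a Gaussian with σ² = 2Dt; advection only shifts the center.
σ = √(2 × 0.96 × 2700) = 72.0 m.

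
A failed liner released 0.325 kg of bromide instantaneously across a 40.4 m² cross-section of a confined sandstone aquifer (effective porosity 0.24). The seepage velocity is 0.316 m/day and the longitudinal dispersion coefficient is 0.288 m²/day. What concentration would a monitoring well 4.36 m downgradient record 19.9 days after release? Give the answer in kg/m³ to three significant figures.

For an instantaneous plane source, C(x,t) = M/(n_e·A·√(4πDt)) · exp(−(x−vt)²/(4Dt)), with n_e·A the pore (flow) area.
Plume center vt = 0.316 × 19.9 = 6.2884 m, so the well at 4.36 m is 1.9284 m upgradient of the peak.
√(4πDt) = 8.486 m, giving peak height M/(n_e·A·√(4πDt)) = 0.325/(0.24 × 40.4 × 8.486) = 0.003950 kg/m³.
(x−vt)²/(4Dt) = (-1.9284)²/(4 × 0.288 × 19.9) = 0.1622; exp(−0.1622) = 0.8503.
C = 0.003950 × 0.8503 = 0.00336 kg/m³.

0.00336 kg/m³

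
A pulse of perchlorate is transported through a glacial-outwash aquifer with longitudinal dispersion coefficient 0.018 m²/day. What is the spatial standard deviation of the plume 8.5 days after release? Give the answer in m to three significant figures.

0.553 m

Dispersive spreading gives a Gaussian with σ² = 2Dt; advection only shifts the center.
σ = √(2 × 0.018 × 8.5) = 0.553 m.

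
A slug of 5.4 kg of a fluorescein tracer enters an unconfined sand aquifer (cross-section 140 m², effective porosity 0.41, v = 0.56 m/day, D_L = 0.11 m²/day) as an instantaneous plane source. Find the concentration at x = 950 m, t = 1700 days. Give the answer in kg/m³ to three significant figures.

0.00193 kg/m³

For an instantaneous plane source, C(x,t) = M/(n_e·A·√(4πDt)) · exp(−(x−vt)²/(4Dt)), with n_e·A the pore (flow) area.
Plume center vt = 0.56 × 1700 = 952 m, so the well at 950 m is 2 m upgradient of the peak.
√(4πDt) = 48.48 m, giving peak height M/(n_e·A·√(4πDt)) = 5.4/(0.41 × 140 × 48.48) = 0.001941 kg/m³.
(x−vt)²/(4Dt) = (-2)²/(4 × 0.11 × 1700) = 0.005348; exp(−0.005348) = 0.9947.
C = 0.001941 × 0.9947 = 0.00193 kg/m³.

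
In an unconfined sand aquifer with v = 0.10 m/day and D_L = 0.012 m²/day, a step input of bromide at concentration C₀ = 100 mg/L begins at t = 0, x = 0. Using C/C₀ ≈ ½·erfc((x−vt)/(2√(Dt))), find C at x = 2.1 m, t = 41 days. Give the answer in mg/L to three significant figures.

97.8 mg/L

For a continuous step input, C/C₀ ≈ ½·erfc((x−vt)/(2√(Dt))).
vt = 0.10 × 41 = 4.1 m and 2√(Dt) = 2√(0.012 × 41) = 1.403 m.
Argument (x−vt)/(2√(Dt)) = (2.1 − 4.1)/1.403 = -1.426; ½·erfc(-1.426) = 0.9781.
C = 100 × 0.9781 = 97.8 mg/L.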